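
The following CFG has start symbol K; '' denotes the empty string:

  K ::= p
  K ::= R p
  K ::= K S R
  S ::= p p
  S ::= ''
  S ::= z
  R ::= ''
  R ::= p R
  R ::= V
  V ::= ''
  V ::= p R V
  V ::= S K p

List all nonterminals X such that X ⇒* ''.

Directly nullable (have an ''-production): S, R, V.
No other nonterminal has a production whose RHS symbols are all nullable.

{ R, S, V }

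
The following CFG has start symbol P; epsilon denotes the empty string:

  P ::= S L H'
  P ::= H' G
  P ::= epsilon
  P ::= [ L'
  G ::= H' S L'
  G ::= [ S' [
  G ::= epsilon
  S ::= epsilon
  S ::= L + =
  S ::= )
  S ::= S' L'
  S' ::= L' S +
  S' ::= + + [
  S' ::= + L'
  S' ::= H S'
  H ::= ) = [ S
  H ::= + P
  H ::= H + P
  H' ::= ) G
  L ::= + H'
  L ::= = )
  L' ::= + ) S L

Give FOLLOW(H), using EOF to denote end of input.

In S' ::= H S': add FIRST(S') = { ), + }.
In H ::= H + P: add FIRST(+ P) = { + }.
Union: FOLLOW(H) = { ), + }.

{ ), + }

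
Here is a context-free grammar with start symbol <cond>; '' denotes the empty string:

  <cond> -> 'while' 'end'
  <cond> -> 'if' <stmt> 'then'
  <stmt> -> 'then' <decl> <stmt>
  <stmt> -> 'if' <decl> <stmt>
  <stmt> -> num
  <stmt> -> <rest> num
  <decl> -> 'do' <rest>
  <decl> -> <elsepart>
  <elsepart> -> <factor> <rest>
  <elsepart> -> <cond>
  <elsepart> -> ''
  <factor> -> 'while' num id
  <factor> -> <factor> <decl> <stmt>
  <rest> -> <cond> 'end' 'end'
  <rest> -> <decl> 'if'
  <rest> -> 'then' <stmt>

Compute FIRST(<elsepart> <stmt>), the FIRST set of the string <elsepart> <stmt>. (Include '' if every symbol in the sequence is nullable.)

Add FIRST(<elsepart>)\{''} = { 'if', 'while' }; <elsepart> is nullable, continue.
Add FIRST(<stmt>) = { 'do', 'if', 'then', 'while', num }; <stmt> is not nullable, stop.

{ 'do', 'if', 'then', 'while', num }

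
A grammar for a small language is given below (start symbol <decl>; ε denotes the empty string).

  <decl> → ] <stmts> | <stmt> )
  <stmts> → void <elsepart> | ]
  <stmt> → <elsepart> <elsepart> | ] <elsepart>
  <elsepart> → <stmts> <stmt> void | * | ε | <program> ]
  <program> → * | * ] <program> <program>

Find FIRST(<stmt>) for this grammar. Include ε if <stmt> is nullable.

{ *, ], void, ε }

From <stmt> → <elsepart> <elsepart>: <elsepart>, <elsepart> nullable, take FIRST(<elsepart>) ∪ FIRST(<elsepart>) = { *, ], void }; also ε since the whole RHS is nullable.
<stmt> → ] <elsepart> contributes {]}.
Union: FIRST(<stmt>) = { *, ], void, ε }.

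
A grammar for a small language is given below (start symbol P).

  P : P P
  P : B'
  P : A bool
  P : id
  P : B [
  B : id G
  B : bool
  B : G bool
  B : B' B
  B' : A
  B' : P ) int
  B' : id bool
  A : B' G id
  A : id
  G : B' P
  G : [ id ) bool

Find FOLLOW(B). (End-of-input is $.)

{ [ }

In P : B [: add FIRST([) = { [ }.
In B : B' B: B is at the end, add FOLLOW(B) = { [ }.
Union: FOLLOW(B) = { [ }.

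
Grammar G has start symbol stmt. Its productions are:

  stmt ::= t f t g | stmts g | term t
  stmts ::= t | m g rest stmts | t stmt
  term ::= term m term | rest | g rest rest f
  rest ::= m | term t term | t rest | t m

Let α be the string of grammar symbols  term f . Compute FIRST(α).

Add FIRST(term) = { g, m, t }; term is not nullable, stop.

{ g, m, t }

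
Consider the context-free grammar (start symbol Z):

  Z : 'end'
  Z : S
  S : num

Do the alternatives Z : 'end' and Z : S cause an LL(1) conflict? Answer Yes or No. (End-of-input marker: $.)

FIRST('end') = { 'end' } and FIRST(S) = { num }.
The FIRST sets are disjoint and neither alternative is nullable — no conflict.

No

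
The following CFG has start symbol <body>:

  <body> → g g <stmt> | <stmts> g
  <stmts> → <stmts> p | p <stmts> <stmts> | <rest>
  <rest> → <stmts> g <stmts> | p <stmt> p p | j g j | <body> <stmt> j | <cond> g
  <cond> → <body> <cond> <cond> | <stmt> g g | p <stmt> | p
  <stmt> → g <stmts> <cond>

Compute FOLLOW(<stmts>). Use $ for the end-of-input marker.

{ g, j, p }

In <body> → <stmts> g: add FIRST(g) = { g }.
In <stmts> → <stmts> p: add FIRST(p) = { p }.
In <stmts> → p <stmts> <stmts>: add FIRST(<stmts>) = { g, j, p }.
In <stmts> → p <stmts> <stmts>: <stmts> is at the end, add FOLLOW(<stmts>) = { g, j, p }.
In <rest> → <stmts> g <stmts>: add FIRST(g <stmts>) = { g }.
In <rest> → <stmts> g <stmts>: <stmts> is at the end, add FOLLOW(<rest>) = { g, j, p }.
In <stmt> → g <stmts> <cond>: add FIRST(<cond>) = { g, j, p }.
Union: FOLLOW(<stmts>) = { g, j, p }.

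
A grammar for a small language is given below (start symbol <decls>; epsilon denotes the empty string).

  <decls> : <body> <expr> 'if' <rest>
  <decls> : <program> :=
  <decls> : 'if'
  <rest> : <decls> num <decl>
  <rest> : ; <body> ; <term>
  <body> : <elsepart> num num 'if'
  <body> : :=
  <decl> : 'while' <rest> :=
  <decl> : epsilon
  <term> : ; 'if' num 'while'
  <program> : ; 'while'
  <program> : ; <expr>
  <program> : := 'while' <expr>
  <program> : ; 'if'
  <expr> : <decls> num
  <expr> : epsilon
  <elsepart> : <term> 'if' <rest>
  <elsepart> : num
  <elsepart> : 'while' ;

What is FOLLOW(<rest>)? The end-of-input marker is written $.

{ $, :=, num }

In <decls> : <body> <expr> 'if' <rest>: <rest> is at the end, add FOLLOW(<decls>) = { $, num }.
In <decl> : 'while' <rest> :=: add FIRST(:=) = { := }.
In <elsepart> : <term> 'if' <rest>: <rest> is at the end, add FOLLOW(<elsepart>) = { num }.
Union: FOLLOW(<rest>) = { $, :=, num }.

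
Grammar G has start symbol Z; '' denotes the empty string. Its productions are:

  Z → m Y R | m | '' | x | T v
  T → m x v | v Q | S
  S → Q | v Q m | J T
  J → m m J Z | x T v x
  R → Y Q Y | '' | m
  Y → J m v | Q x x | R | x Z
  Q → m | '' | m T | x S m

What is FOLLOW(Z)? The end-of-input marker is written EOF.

{ EOF, m, v, x }

Z is the start symbol, so EOF ∈ FOLLOW(Z).
In J → m m J Z: Z is at the end, add FOLLOW(J) = { EOF, m, v, x }.
In Y → x Z: Z is at the end, add FOLLOW(Y) = { EOF, m, v, x }.
Union: FOLLOW(Z) = { EOF, m, v, x }.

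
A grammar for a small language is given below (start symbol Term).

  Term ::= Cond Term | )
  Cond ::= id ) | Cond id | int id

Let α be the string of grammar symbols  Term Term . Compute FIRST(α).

{ ), id, int }

Add FIRST(Term) = { ), id, int }; Term is not nullable, stop.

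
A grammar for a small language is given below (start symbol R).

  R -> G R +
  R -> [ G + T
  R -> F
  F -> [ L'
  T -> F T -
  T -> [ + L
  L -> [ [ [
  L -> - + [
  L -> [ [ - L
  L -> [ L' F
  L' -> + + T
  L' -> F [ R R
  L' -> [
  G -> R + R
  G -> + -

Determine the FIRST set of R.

From R -> G R +: add FIRST(G) = { +, [ }.
R -> [ G + T contributes {[}.
From R -> F: add FIRST(F) = { [ }.
Union: FIRST(R) = { +, [ }.

{ +, [ }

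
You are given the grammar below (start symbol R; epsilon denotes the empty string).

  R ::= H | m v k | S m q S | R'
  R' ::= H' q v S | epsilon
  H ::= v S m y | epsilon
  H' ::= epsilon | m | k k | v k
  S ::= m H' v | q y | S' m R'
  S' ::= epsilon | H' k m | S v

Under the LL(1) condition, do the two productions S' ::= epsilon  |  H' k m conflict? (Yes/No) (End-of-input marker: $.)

Yes

FIRST(epsilon) = { epsilon } and FIRST(H' k m) = { k, m, v }.
The first alternative is nullable and FOLLOW(S') = { m } shares m with FIRST of the second — conflict.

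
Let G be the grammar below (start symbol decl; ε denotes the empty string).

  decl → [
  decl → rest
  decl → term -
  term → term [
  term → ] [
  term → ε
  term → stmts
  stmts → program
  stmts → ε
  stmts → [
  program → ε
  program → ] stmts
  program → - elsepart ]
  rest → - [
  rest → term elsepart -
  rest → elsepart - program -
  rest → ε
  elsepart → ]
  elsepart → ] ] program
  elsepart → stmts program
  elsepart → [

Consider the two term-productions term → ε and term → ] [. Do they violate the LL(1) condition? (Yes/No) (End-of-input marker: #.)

FIRST(ε) = { ε } and FIRST(] [) = { ] }.
The first alternative is nullable and FOLLOW(term) = { -, [, ] } shares ] with FIRST of the second — conflict.

Yes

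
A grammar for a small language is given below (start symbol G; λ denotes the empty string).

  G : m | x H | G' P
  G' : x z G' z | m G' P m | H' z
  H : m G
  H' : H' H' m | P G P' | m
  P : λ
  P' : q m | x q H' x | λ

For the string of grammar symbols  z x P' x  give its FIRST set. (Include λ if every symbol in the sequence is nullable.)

z is a terminal; add {z} and stop.

{ z }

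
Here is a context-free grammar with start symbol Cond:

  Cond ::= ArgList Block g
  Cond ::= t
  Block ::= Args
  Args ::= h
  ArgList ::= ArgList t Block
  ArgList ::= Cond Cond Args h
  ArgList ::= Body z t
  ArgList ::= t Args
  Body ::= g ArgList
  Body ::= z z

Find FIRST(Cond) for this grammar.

{ g, t, z }

From Cond ::= ArgList Block g: add FIRST(ArgList) = { g, t, z }.
Cond ::= t contributes {t}.
Union: FIRST(Cond) = { g, t, z }.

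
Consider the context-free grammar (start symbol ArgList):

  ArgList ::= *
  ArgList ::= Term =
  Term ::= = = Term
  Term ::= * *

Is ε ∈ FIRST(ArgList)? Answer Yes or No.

No

No nonterminal in this grammar is nullable.
No production of ArgList has an RHS whose symbols are all nullable, so ArgList is not nullable.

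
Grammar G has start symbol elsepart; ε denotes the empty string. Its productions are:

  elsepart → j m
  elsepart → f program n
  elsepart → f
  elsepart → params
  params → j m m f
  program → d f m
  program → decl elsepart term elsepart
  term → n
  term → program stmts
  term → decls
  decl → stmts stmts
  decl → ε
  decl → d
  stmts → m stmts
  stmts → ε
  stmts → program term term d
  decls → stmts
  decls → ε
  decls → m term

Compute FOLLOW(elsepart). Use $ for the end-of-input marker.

{ $, d, f, j, m, n }

elsepart is the start symbol, so $ ∈ FOLLOW(elsepart).
In program → decl elsepart term elsepart: add FIRST(term elsepart) = { d, f, j, m, n }.
In program → decl elsepart term elsepart: elsepart is at the end, add FOLLOW(program) = { d, f, j, m, n }.
Union: FOLLOW(elsepart) = { $, d, f, j, m, n }.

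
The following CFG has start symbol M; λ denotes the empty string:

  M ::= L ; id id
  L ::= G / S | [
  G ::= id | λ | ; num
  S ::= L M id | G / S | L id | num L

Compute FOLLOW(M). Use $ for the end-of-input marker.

{ $, id }

M is the start symbol, so $ ∈ FOLLOW(M).
In S ::= L M id: add FIRST(id) = { id }.
Union: FOLLOW(M) = { $, id }.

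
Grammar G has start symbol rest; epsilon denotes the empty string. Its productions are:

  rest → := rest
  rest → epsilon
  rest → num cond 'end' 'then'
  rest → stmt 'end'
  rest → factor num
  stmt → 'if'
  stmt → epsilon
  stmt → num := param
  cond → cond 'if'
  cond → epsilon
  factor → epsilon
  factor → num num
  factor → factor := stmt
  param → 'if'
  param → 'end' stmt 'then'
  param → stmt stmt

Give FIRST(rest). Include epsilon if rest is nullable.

{ 'end', 'if', :=, num, epsilon }

rest → := rest contributes {:=}.
rest → epsilon contributes epsilon.
rest → num cond 'end' 'then' contributes {num}.
From rest → stmt 'end': stmt nullable, take FIRST(stmt) ∪ {'end'} = { 'end', 'if', num }.
From rest → factor num: factor nullable, take FIRST(factor) ∪ {num} = { :=, num }.
Union: FIRST(rest) = { 'end', 'if', :=, num, epsilon }.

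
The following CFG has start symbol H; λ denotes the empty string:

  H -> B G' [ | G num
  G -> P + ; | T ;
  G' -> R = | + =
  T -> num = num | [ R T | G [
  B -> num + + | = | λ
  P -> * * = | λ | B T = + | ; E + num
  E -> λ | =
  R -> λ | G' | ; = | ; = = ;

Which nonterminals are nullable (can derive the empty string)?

{ B, E, P, R }

Directly nullable (have an λ-production): B, P, E, R.
No other nonterminal has a production whose RHS symbols are all nullable.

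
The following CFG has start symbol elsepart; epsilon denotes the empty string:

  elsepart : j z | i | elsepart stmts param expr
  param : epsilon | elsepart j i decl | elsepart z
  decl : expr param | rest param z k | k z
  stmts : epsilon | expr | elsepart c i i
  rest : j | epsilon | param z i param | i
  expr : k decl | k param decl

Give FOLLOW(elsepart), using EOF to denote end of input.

elsepart is the start symbol, so EOF ∈ FOLLOW(elsepart).
In elsepart : elsepart stmts param expr: add FIRST(stmts param expr) = { i, j, k }.
In param : elsepart j i decl: add FIRST(j i decl) = { j }.
In param : elsepart z: add FIRST(z) = { z }.
In stmts : elsepart c i i: add FIRST(c i i) = { c }.
Union: FOLLOW(elsepart) = { EOF, c, i, j, k, z }.

{ EOF, c, i, j, k, z }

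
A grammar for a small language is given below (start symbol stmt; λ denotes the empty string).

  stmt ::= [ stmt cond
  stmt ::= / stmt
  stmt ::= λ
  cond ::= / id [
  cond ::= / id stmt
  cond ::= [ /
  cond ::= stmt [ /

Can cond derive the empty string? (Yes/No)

Nullable nonterminals: stmt.
No production of cond has an RHS whose symbols are all nullable, so cond is not nullable.

No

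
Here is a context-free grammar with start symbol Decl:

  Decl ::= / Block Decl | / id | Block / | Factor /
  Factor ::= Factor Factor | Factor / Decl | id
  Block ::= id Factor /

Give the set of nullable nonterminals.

No nonterminal has an empty production or an RHS whose symbols are all nullable.

{ } (none)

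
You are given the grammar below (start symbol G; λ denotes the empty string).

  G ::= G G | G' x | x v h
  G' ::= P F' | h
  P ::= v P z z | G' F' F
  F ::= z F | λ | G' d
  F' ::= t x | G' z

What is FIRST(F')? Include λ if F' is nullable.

F' ::= t x contributes {t}.
From F' ::= G' z: add FIRST(G') = { h, v }.
Union: FIRST(F') = { h, t, v }.

{ h, t, v }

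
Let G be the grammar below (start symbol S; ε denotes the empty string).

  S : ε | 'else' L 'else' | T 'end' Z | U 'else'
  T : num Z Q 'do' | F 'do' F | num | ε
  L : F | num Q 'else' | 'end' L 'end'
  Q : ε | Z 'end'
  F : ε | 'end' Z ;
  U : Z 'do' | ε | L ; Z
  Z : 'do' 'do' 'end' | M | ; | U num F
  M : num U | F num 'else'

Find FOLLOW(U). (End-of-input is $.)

{ $, 'do', 'else', 'end', ;, num }

In S : U 'else': add FIRST('else') = { 'else' }.
In Z : U num F: add FIRST(num F) = { num }.
In M : num U: U is at the end, add FOLLOW(M) = { $, 'do', 'else', 'end', ;, num }.
Union: FOLLOW(U) = { $, 'do', 'else', 'end', ;, num }.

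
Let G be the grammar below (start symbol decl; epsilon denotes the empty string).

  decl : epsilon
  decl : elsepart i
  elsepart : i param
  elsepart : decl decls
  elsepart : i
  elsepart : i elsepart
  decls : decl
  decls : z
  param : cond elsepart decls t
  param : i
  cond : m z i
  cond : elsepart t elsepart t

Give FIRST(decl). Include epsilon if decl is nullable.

{ i, z, epsilon }

decl : epsilon contributes epsilon.
From decl : elsepart i: elsepart nullable, take FIRST(elsepart) ∪ {i} = { i, z }.
Union: FIRST(decl) = { i, z, epsilon }.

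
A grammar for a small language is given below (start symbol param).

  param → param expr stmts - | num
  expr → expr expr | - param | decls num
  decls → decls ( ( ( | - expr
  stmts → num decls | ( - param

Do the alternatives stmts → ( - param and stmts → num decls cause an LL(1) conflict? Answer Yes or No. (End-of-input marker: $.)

No

FIRST(( - param) = { ( } and FIRST(num decls) = { num }.
The FIRST sets are disjoint and neither alternative is nullable — no conflict.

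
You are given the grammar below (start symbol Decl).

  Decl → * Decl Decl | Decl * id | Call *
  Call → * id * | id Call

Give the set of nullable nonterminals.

{ } (none)

No nonterminal has an empty production or an RHS whose symbols are all nullable.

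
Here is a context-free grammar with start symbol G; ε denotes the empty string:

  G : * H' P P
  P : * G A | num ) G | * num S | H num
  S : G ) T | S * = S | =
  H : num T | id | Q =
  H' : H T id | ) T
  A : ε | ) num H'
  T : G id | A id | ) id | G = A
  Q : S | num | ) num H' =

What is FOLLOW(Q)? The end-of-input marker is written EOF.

{ = }

In H : Q =: add FIRST(=) = { = }.
Union: FOLLOW(Q) = { = }.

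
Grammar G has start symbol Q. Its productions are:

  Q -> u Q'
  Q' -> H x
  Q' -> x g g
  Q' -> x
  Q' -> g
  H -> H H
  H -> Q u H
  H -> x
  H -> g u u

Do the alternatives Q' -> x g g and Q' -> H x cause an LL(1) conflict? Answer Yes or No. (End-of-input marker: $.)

Yes

FIRST(x g g) = { x } and FIRST(H x) = { g, u, x }.
Both contain x, so the two alternatives are not disjoint — LL(1) conflict.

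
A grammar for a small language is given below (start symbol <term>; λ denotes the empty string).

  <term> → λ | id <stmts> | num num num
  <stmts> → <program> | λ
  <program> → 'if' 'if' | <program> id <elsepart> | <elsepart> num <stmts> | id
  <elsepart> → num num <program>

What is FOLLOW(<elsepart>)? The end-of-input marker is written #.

{ #, id, num }

In <program> → <program> id <elsepart>: <elsepart> is at the end, add FOLLOW(<program>) = { #, id, num }.
In <program> → <elsepart> num <stmts>: add FIRST(num <stmts>) = { num }.
Union: FOLLOW(<elsepart>) = { #, id, num }.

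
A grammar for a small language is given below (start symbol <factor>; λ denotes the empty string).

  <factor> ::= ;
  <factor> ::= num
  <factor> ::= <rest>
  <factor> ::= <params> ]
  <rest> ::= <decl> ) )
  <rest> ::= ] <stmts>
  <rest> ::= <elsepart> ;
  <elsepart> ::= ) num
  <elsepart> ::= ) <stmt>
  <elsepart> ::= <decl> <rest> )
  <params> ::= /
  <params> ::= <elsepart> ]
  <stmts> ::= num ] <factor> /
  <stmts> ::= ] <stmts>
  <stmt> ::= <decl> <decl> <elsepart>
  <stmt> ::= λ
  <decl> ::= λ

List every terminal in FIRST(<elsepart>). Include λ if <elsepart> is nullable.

{ ), ] }

<elsepart> ::= ) num contributes {)}.
<elsepart> ::= ) <stmt> contributes {)}.
From <elsepart> ::= <decl> <rest> ): <decl> nullable, take FIRST(<decl>) ∪ FIRST(<rest>) = { ), ] }.
Union: FIRST(<elsepart>) = { ), ] }.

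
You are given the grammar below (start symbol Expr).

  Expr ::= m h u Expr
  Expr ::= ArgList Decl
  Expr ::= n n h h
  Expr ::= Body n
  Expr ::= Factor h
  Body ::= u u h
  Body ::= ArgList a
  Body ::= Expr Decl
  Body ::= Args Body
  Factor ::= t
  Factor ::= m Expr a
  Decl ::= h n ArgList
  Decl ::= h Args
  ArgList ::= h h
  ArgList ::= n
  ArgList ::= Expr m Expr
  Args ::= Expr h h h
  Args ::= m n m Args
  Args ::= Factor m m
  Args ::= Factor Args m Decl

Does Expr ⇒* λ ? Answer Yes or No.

No

No nonterminal in this grammar is nullable.
No production of Expr has an RHS whose symbols are all nullable, so Expr is not nullable.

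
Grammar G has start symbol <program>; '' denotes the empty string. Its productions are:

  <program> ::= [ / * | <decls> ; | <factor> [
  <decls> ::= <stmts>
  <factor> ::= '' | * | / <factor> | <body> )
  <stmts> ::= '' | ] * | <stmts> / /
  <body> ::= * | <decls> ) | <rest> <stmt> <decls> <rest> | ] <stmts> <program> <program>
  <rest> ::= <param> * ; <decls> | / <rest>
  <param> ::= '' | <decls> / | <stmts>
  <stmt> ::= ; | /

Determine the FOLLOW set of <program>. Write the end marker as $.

{ $, ), *, /, ;, [, ] }

<program> is the start symbol, so $ ∈ FOLLOW(<program>).
In <body> ::= ] <stmts> <program> <program>: add FIRST(<program>) = { ), *, /, ;, [, ] }.
In <body> ::= ] <stmts> <program> <program>: <program> is at the end, add FOLLOW(<body>) = { ) }.
Union: FOLLOW(<program>) = { $, ), *, /, ;, [, ] }.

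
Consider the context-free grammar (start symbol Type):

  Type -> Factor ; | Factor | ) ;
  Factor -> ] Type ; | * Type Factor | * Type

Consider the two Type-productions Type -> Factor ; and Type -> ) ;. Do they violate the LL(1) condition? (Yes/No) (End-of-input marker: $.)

No

FIRST(Factor ;) = { *, ] } and FIRST() ;) = { ) }.
The FIRST sets are disjoint and neither alternative is nullable — no conflict.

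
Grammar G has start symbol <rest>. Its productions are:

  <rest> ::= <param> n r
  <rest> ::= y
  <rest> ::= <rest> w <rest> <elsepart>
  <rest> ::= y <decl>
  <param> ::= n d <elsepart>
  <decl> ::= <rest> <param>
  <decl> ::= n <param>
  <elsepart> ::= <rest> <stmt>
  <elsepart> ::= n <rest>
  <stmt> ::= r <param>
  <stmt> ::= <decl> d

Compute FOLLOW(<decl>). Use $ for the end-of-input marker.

{ $, d, n, r, w, y }

In <rest> ::= y <decl>: <decl> is at the end, add FOLLOW(<rest>) = { $, d, n, r, w, y }.
In <stmt> ::= <decl> d: add FIRST(d) = { d }.
Union: FOLLOW(<decl>) = { $, d, n, r, w, y }.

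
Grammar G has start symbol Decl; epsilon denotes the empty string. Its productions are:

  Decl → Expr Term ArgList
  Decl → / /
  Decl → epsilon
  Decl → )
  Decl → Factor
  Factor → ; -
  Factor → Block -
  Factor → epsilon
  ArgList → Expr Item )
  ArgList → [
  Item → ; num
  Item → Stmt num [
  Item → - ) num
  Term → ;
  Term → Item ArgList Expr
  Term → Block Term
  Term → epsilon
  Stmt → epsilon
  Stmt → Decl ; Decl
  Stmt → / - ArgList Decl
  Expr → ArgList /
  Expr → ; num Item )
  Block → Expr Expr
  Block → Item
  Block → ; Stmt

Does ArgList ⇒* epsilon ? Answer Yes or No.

Nullable nonterminals: Decl, Factor, Stmt, Term.
No production of ArgList has an RHS whose symbols are all nullable, so ArgList is not nullable.

No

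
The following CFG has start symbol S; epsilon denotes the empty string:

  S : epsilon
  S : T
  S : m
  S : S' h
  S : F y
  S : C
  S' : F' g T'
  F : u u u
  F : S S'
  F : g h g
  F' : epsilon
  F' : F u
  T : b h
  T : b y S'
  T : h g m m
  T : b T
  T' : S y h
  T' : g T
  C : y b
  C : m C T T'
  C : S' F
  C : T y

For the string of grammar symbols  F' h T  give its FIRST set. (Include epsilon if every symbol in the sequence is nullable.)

{ b, g, h, m, u, y }

Add FIRST(F')\{epsilon} = { b, g, h, m, u, y }; F' is nullable, continue.
h is a terminal; add {h} and stop.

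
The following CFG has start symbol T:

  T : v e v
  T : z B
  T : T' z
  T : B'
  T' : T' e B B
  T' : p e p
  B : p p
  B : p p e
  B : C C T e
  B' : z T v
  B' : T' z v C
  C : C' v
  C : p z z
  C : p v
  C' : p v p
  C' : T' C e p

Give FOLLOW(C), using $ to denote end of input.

In B : C C T e: add FIRST(C T e) = { p }.
In B : C C T e: add FIRST(T e) = { p, v, z }.
In B' : T' z v C: C is at the end, add FOLLOW(B') = { $, e, v }.
In C' : T' C e p: add FIRST(e p) = { e }.
Union: FOLLOW(C) = { $, e, p, v, z }.

{ $, e, p, v, z }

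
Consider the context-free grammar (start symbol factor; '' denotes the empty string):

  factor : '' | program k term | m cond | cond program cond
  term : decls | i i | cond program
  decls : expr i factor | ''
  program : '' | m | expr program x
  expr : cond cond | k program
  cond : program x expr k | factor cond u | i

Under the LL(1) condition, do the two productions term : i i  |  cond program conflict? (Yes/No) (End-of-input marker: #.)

Yes

FIRST(i i) = { i } and FIRST(cond program) = { i, k, m, x }.
Both contain i, so the two alternatives are not disjoint — LL(1) conflict.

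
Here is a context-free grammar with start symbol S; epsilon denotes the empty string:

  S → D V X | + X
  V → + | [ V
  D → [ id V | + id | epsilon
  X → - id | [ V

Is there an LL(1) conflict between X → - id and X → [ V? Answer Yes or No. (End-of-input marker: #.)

No

FIRST(- id) = { - } and FIRST([ V) = { [ }.
The FIRST sets are disjoint and neither alternative is nullable — no conflict.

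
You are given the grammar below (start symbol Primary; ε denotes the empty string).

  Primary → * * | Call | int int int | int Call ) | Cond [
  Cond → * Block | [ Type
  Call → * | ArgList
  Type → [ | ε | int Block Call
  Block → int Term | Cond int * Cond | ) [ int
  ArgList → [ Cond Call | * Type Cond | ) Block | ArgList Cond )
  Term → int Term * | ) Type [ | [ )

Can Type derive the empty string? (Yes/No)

Type has an ε-production, so Type ⇒ ε.

Yes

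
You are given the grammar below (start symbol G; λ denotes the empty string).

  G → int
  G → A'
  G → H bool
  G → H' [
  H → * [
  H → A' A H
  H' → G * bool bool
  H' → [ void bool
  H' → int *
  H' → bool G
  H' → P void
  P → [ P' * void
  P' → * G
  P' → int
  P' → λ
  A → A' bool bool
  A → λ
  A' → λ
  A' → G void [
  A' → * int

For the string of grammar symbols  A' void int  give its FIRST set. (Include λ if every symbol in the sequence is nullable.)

Add FIRST(A')\{λ} = { *, [, bool, int, void }; A' is nullable, continue.
void is a terminal; add {void} and stop.

{ *, [, bool, int, void }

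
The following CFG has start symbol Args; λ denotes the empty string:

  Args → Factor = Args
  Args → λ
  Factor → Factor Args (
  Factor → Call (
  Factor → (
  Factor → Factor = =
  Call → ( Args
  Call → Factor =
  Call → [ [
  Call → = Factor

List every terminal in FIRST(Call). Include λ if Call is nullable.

Call → ( Args contributes {(}.
From Call → Factor =: add FIRST(Factor) = { (, =, [ }.
Call → [ [ contributes {[}.
Call → = Factor contributes {=}.
Union: FIRST(Call) = { (, =, [ }.

{ (, =, [ }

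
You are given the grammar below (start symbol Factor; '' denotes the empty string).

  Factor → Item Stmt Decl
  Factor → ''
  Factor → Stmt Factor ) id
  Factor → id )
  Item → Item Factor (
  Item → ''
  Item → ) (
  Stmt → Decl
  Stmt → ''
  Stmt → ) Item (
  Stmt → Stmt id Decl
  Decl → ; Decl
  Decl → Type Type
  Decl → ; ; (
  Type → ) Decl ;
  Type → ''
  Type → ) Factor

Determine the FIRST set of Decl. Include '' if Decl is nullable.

Decl → ; Decl contributes {;}.
From Decl → Type Type: Type, Type nullable, take FIRST(Type) ∪ FIRST(Type) = { ) }; also '' since the whole RHS is nullable.
Decl → ; ; ( contributes {;}.
Union: FIRST(Decl) = { ), ;, '' }.

{ ), ;, '' }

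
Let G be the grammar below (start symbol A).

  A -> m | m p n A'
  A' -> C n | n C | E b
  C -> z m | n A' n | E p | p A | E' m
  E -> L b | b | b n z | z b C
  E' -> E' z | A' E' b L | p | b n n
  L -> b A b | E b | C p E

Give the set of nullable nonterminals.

{ } (none)

No nonterminal has an empty production or an RHS whose symbols are all nullable.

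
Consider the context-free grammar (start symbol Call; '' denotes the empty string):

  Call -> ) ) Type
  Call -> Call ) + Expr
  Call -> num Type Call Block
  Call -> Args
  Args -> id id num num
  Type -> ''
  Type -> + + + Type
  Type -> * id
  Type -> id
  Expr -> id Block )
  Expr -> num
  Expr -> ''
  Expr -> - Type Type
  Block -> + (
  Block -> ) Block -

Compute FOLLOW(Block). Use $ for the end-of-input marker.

In Call -> num Type Call Block: Block is at the end, add FOLLOW(Call) = { $, ), + }.
In Expr -> id Block ): add FIRST()) = { ) }.
In Block -> ) Block -: add FIRST(-) = { - }.
Union: FOLLOW(Block) = { $, ), +, - }.

{ $, ), +, - }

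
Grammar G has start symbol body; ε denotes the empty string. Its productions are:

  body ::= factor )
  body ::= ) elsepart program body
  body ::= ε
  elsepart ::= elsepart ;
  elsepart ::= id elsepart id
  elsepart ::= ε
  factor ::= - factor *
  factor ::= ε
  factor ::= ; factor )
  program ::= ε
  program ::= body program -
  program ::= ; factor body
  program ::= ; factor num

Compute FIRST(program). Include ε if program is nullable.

{ ), -, ;, ε }

program ::= ε contributes ε.
From program ::= body program -: body, program nullable, take FIRST(body) ∪ FIRST(program) ∪ {-} = { ), -, ; }.
program ::= ; factor body contributes {;}.
program ::= ; factor num contributes {;}.
Union: FIRST(program) = { ), -, ;, ε }.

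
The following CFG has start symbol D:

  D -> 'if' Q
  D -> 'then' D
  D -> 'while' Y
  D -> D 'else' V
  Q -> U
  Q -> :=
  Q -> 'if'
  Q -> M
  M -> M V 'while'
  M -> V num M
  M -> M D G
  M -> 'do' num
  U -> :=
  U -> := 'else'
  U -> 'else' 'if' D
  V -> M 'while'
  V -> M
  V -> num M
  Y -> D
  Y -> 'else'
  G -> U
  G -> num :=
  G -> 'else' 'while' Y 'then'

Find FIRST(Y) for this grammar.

{ 'else', 'if', 'then', 'while' }

From Y -> D: add FIRST(D) = { 'if', 'then', 'while' }.
Y -> 'else' contributes {'else'}.
Union: FIRST(Y) = { 'else', 'if', 'then', 'while' }.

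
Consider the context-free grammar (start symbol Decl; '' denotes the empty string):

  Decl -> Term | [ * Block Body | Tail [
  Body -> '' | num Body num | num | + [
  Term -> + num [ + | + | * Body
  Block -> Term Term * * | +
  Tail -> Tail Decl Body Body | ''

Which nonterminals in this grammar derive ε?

Directly nullable (have an ''-production): Body, Tail.
No other nonterminal has a production whose RHS symbols are all nullable.

{ Body, Tail }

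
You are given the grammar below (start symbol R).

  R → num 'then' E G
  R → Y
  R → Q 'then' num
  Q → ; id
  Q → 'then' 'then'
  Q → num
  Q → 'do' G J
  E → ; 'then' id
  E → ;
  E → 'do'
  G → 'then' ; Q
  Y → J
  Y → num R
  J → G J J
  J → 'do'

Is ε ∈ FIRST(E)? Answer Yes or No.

No

No nonterminal in this grammar is nullable.
No production of E has an RHS whose symbols are all nullable, so E is not nullable.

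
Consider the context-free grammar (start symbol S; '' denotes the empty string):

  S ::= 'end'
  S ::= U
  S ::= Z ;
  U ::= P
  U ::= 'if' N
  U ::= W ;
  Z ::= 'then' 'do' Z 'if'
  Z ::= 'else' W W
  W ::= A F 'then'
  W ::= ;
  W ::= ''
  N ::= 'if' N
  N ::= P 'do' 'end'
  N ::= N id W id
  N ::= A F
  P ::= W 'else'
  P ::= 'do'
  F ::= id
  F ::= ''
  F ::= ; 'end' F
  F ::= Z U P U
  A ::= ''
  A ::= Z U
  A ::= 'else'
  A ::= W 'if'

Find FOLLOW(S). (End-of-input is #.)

S is the start symbol, so # ∈ FOLLOW(S).
Union: FOLLOW(S) = { # }.

{ # }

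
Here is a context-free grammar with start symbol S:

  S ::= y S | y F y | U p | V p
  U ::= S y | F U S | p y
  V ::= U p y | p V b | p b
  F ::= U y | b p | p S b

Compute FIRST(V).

{ b, p, y }

From V ::= U p y: add FIRST(U) = { b, p, y }.
V ::= p V b contributes {p}.
V ::= p b contributes {p}.
Union: FIRST(V) = { b, p, y }.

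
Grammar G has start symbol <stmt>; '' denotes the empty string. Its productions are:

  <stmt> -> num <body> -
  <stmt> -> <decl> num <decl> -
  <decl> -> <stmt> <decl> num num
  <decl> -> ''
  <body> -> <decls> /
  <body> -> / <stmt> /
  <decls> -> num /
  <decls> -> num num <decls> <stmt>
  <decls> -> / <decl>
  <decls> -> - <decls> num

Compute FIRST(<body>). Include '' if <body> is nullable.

From <body> -> <decls> /: add FIRST(<decls>) = { -, /, num }.
<body> -> / <stmt> / contributes {/}.
Union: FIRST(<body>) = { -, /, num }.

{ -, /, num }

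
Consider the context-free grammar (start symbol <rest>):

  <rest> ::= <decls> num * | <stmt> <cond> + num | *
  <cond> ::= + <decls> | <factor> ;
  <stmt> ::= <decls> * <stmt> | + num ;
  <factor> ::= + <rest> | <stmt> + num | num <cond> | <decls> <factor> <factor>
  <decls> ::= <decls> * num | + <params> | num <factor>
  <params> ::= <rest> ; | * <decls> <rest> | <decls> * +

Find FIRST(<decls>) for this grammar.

From <decls> ::= <decls> * num: add FIRST(<decls>) = { +, num }.
<decls> ::= + <params> contributes {+}.
<decls> ::= num <factor> contributes {num}.
Union: FIRST(<decls>) = { +, num }.

{ +, num }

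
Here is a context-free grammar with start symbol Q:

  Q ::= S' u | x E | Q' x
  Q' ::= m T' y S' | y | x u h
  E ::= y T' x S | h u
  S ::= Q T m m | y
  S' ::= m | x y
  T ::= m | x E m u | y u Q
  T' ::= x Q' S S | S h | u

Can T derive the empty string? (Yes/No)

No

No nonterminal in this grammar is nullable.
No production of T has an RHS whose symbols are all nullable, so T is not nullable.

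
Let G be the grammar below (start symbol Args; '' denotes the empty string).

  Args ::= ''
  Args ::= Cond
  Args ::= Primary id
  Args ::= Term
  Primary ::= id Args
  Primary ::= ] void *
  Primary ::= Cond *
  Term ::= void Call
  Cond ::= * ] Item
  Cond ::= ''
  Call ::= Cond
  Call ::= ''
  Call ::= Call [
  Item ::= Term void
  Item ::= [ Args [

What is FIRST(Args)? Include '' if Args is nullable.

{ *, ], id, void, '' }

Args ::= '' contributes ''.
From Args ::= Cond: add FIRST(Cond) = { *, '' } (including '' since Cond is nullable).
From Args ::= Primary id: add FIRST(Primary) = { *, ], id }.
From Args ::= Term: add FIRST(Term) = { void }.
Union: FIRST(Args) = { *, ], id, void, '' }.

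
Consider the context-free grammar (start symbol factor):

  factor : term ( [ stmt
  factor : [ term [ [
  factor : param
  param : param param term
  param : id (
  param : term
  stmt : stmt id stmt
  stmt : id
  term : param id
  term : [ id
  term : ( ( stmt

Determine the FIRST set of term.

From term : param id: add FIRST(param) = { (, [, id }.
term : [ id contributes {[}.
term : ( ( stmt contributes {(}.
Union: FIRST(term) = { (, [, id }.

{ (, [, id }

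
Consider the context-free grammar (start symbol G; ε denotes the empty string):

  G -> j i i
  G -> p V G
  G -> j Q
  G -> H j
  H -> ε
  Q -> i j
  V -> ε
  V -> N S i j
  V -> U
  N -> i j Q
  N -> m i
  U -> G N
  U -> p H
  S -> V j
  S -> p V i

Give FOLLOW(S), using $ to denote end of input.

In V -> N S i j: add FIRST(i j) = { i }.
Union: FOLLOW(S) = { i }.

{ i }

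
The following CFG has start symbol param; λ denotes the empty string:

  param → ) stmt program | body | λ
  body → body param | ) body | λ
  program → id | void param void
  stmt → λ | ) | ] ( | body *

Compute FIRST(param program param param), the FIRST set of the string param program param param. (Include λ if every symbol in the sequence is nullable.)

Add FIRST(param)\{λ} = { ) }; param is nullable, continue.
Add FIRST(program) = { id, void }; program is not nullable, stop.

{ ), id, void }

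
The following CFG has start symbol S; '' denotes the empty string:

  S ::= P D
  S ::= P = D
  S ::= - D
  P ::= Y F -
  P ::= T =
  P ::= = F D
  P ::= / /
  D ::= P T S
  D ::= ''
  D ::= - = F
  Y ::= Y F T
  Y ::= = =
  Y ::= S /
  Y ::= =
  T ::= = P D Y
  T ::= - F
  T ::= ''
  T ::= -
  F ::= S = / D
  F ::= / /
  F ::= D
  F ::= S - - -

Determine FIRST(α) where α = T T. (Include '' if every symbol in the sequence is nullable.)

Add FIRST(T)\{''} = { -, = }; T is nullable, continue.
Add FIRST(T)\{''} = { -, = }; T is nullable, continue.
Every symbol is nullable, so include ''.

{ -, =, '' }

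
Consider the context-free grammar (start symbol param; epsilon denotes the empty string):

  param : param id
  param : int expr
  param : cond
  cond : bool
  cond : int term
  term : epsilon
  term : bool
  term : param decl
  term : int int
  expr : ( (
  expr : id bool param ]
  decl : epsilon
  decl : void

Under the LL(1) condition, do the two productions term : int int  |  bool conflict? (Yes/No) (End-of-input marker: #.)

No

FIRST(int int) = { int } and FIRST(bool) = { bool }.
The FIRST sets are disjoint and neither alternative is nullable — no conflict.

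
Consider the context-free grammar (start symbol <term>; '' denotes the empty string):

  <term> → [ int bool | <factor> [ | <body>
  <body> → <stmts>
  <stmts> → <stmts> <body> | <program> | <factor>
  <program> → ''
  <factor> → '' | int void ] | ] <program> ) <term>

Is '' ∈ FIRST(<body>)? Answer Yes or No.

Yes

<body> → <stmts> and each of <stmts> is nullable, so <body> ⇒* ''.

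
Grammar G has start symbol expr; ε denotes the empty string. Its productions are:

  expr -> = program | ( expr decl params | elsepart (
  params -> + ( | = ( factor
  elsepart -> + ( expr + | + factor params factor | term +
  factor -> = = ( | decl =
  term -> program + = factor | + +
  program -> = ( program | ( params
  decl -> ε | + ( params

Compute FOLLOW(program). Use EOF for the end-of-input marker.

{ EOF, +, = }

In expr -> = program: program is at the end, add FOLLOW(expr) = { EOF, +, = }.
In term -> program + = factor: add FIRST(+ = factor) = { + }.
In program -> = ( program: program is at the end, add FOLLOW(program) = { EOF, +, = }.
Union: FOLLOW(program) = { EOF, +, = }.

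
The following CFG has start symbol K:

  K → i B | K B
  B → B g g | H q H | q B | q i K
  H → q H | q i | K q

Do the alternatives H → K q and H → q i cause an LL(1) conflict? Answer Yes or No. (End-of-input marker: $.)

FIRST(K q) = { i } and FIRST(q i) = { q }.
The FIRST sets are disjoint and neither alternative is nullable — no conflict.

No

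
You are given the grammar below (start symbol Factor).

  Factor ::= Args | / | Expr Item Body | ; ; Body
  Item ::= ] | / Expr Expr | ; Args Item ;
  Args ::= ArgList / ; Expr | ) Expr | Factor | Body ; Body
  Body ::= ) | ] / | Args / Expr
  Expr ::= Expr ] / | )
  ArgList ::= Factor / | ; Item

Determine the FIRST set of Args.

From Args ::= ArgList / ; Expr: add FIRST(ArgList) = { ), /, ;, ] }.
Args ::= ) Expr contributes {)}.
From Args ::= Factor: add FIRST(Factor) = { ), /, ;, ] }.
From Args ::= Body ; Body: add FIRST(Body) = { ), /, ;, ] }.
Union: FIRST(Args) = { ), /, ;, ] }.

{ ), /, ;, ] }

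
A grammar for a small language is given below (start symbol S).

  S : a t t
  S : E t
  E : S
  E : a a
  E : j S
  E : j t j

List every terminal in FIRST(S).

S : a t t contributes {a}.
From S : E t: add FIRST(E) = { a, j }.
Union: FIRST(S) = { a, j }.

{ a, j }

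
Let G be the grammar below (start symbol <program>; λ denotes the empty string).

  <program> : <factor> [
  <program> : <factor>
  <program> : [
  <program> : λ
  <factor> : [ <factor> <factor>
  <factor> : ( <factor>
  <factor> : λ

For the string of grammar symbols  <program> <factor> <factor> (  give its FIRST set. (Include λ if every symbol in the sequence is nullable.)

{ (, [ }

Add FIRST(<program>)\{λ} = { (, [ }; <program> is nullable, continue.
Add FIRST(<factor>)\{λ} = { (, [ }; <factor> is nullable, continue.
Add FIRST(<factor>)\{λ} = { (, [ }; <factor> is nullable, continue.
( is a terminal; add {(} and stop.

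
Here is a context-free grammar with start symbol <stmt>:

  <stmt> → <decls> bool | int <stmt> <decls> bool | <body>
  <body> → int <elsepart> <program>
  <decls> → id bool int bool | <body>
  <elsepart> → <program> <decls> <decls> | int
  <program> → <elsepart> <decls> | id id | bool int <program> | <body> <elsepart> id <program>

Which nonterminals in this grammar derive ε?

{ } (none)

No nonterminal has an empty production or an RHS whose symbols are all nullable.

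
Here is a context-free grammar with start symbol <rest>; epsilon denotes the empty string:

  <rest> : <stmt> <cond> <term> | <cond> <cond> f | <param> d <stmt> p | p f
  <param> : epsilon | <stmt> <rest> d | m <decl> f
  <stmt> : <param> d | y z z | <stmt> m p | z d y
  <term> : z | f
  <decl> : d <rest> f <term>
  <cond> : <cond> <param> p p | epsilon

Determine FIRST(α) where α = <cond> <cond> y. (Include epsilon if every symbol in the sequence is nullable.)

{ d, m, p, y, z }

Add FIRST(<cond>)\{epsilon} = { d, m, p, y, z }; <cond> is nullable, continue.
Add FIRST(<cond>)\{epsilon} = { d, m, p, y, z }; <cond> is nullable, continue.
y is a terminal; add {y} and stop.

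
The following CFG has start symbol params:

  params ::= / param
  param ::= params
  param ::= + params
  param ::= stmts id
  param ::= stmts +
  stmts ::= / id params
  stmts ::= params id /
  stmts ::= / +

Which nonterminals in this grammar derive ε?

{ } (none)

No nonterminal has an empty production or an RHS whose symbols are all nullable.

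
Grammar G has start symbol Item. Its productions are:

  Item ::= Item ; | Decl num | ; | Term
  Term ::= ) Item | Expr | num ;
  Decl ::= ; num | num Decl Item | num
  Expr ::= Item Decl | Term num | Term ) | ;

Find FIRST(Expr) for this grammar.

From Expr ::= Item Decl: add FIRST(Item) = { ), ;, num }.
From Expr ::= Term num: add FIRST(Term) = { ), ;, num }.
From Expr ::= Term ): add FIRST(Term) = { ), ;, num }.
Expr ::= ; contributes {;}.
Union: FIRST(Expr) = { ), ;, num }.

{ ), ;, num }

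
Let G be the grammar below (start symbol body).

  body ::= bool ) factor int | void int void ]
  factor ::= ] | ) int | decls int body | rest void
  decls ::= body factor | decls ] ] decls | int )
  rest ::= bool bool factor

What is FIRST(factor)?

factor ::= ] contributes {]}.
factor ::= ) int contributes {)}.
From factor ::= decls int body: add FIRST(decls) = { bool, int, void }.
From factor ::= rest void: add FIRST(rest) = { bool }.
Union: FIRST(factor) = { ), ], bool, int, void }.

{ ), ], bool, int, void }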